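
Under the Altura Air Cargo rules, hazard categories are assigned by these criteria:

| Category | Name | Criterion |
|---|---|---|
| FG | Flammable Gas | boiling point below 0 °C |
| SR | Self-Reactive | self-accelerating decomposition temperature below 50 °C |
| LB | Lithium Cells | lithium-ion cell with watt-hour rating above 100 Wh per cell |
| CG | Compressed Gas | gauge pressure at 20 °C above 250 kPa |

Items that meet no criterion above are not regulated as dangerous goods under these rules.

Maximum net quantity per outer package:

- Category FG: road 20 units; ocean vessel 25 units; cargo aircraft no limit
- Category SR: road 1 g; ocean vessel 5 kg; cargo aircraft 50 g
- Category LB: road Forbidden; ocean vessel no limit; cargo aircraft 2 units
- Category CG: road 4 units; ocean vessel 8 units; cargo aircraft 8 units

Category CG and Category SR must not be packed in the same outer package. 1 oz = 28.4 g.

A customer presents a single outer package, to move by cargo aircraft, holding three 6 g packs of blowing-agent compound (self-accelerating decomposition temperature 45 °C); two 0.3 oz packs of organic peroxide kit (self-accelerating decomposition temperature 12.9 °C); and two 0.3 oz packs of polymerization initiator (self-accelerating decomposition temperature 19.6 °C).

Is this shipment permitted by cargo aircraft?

Blowing-agent compound: self-accelerating decomposition temperature 45 °C < 50 °C → Category SR (Self-Reactive).
Organic peroxide kit: self-accelerating decomposition temperature 12.9 °C < 50 °C → Category SR (Self-Reactive).
The polymerization initiator has self-accelerating decomposition temperature 19.6 °C, which is < 50 °C, so it is Category SR (Self-Reactive).
Category SR net quantity: (three 6 g packs = 18 g) + (two 0.3 oz packs = 17.04 g) + (two 0.3 oz packs = 17.04 g) = 52.08 g.
52.08 g exceeds the cargo aircraft limit of 50 g for Category SR.

No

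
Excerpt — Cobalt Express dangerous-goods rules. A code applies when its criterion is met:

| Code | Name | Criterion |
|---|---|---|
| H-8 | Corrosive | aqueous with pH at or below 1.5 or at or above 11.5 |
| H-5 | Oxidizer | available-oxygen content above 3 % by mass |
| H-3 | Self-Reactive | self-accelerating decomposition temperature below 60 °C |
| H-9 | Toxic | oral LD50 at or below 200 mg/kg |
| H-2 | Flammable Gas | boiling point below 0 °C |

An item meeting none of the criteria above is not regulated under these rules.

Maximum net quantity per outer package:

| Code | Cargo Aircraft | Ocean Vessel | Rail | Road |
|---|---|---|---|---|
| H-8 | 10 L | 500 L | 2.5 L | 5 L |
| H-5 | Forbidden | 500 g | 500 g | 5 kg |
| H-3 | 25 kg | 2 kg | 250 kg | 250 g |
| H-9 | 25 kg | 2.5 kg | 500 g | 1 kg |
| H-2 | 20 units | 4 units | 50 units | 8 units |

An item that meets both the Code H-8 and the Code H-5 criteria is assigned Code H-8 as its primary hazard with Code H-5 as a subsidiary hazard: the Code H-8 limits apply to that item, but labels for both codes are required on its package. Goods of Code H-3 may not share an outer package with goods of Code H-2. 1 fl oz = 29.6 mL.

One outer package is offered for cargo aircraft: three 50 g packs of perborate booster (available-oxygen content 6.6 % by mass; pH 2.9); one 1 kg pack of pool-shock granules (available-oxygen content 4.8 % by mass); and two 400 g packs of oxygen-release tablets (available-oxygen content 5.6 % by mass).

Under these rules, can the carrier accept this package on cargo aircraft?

With available-oxygen content 6.6 % by mass (> 3 % by mass), the perborate booster falls in Code H-5.
The pool-shock granules have available-oxygen content 4.8 % by mass, which is > 3 % by mass, so they are Code H-5 (Oxidizer).
Oxygen-release tablets: available-oxygen content 5.6 % by mass > 3 % by mass → Code H-5 (Oxidizer).
Code H-5 net quantity: (three 50 g packs = 150 g) + 1 kg + (two 400 g packs = 800 g) = 1.95 kg.
Code H-5 is Forbidden by cargo aircraft.

No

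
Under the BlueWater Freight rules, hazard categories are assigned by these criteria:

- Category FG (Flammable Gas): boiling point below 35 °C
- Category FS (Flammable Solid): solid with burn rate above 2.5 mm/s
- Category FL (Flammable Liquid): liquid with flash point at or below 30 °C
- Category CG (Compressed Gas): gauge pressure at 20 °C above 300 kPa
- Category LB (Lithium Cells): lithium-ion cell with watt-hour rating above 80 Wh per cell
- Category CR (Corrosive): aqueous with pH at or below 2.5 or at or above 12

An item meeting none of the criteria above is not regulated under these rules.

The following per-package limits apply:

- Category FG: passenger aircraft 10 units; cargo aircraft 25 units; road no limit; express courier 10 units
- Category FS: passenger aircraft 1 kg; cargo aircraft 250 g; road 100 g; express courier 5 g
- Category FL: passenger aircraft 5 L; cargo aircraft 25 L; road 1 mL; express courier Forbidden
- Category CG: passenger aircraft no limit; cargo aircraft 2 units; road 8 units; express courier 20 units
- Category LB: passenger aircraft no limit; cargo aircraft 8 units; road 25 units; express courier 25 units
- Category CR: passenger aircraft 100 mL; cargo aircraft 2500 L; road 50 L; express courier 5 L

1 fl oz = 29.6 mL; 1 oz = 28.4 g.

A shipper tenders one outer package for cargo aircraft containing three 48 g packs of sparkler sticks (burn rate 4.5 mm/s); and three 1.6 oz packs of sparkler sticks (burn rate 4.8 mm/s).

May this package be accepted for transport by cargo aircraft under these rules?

No

Sparkler sticks: burn rate 4.5 mm/s > 2.5 mm/s → Category FS (Flammable Solid).
The sparkler sticks have burn rate 4.8 mm/s, which is > 2.5 mm/s, so they are Category FS (Flammable Solid).
Category FS net quantity: (three 48 g packs = 144 g) + (three 1.6 oz packs = 136.32 g) = 280.32 g.
That exceeds the Category FS cargo aircraft limit of 250 g.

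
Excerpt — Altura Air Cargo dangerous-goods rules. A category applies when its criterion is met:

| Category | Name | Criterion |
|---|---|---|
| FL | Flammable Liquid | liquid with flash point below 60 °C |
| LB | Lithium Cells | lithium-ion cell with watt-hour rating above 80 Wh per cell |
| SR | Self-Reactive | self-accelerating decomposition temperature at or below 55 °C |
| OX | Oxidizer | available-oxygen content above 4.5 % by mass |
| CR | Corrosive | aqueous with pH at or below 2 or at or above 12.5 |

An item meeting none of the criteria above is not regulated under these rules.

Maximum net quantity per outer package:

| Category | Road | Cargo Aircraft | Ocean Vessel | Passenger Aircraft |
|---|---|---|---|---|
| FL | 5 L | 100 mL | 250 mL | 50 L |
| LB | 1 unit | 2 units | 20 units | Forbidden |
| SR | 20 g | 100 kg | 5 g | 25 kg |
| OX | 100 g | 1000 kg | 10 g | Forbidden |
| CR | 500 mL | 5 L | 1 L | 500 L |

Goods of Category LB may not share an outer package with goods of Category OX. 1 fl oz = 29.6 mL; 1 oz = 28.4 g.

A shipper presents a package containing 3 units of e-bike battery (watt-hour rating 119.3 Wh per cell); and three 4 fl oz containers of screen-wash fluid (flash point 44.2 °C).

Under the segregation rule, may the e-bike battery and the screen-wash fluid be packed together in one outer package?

Yes

Watt-hour rating 119.3 Wh per cell meets the Category LB criterion (Lithium Cells), so the e-bike battery is Category LB.
With flash point 44.2 °C (< 60 °C), the screen-wash fluid falls in Category FL.
No segregation rule bars Category LB with Category FL.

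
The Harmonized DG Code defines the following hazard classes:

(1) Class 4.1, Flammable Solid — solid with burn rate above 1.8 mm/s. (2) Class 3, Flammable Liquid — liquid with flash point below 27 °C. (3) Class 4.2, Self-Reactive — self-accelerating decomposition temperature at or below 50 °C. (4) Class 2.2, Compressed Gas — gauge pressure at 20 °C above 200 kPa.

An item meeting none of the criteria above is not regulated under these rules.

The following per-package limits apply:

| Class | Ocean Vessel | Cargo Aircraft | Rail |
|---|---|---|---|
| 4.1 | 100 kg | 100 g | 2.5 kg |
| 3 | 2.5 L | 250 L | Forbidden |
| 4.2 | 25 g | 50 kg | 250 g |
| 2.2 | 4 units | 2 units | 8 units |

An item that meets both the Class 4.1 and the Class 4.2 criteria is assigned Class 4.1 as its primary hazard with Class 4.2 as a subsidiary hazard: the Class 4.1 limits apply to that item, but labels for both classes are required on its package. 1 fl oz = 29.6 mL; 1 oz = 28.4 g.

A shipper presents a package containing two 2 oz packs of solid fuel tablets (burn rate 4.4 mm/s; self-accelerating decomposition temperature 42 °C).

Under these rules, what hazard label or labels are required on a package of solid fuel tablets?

The solid fuel tablets have burn rate 4.4 mm/s, which is > 1.8 mm/s, so they are Class 4.1 (Flammable Solid).
With self-accelerating decomposition temperature 42 °C (≤ 50 °C), the solid fuel tablets fall in Class 4.2.
By the precedence rule Class 4.1 is primary and Class 4.2 is subsidiary, and that rule requires both labels on the package.

Class 4.1 and 4.2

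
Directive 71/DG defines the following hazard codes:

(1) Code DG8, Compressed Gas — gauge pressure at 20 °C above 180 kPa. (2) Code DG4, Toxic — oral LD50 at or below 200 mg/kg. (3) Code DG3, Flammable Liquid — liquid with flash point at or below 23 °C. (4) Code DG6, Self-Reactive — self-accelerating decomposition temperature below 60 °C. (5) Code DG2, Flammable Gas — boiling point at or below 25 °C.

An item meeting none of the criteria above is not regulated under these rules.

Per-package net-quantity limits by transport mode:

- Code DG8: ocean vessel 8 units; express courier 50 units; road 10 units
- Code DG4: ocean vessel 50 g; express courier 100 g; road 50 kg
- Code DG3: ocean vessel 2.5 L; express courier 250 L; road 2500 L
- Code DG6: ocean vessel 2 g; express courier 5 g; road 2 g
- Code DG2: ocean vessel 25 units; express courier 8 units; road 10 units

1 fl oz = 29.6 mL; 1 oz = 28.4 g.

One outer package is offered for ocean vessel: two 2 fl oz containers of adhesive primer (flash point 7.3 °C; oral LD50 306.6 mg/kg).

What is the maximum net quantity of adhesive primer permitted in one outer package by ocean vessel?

Flash point 7.3 °C meets the Code DG3 criterion (Flammable Liquid), so the adhesive primer is Code DG3.
The ocean vessel limit for Code DG3 is 2.5 L.

2.5 L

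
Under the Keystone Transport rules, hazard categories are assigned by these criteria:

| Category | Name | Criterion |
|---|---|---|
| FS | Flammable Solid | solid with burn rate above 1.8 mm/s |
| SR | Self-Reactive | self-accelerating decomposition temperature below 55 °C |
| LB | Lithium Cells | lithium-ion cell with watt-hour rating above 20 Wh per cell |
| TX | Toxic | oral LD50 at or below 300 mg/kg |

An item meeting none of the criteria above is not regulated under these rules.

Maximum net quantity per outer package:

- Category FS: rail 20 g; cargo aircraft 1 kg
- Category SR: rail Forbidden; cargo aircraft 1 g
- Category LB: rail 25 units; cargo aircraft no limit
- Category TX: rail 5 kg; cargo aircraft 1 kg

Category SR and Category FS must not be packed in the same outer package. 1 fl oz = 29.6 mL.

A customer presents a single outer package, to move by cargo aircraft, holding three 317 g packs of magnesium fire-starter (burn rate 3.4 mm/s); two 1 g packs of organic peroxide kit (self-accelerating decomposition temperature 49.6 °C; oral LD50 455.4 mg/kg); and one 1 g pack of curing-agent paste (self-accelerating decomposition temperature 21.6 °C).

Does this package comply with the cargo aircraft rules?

With burn rate 3.4 mm/s (> 1.8 mm/s), the magnesium fire-starter falls in Category FS.
The organic peroxide kit has self-accelerating decomposition temperature 49.6 °C, which is < 55 °C, so it is Category SR (Self-Reactive).
With self-accelerating decomposition temperature 21.6 °C (< 55 °C), the curing-agent paste falls in Category SR.
Total Category SR: (two 1 g packs = 2 g) + 1 g = 3 g.
3 g exceeds the cargo aircraft limit of 1 g for Category SR.
Category FS quantity: three 317 g packs = 951 g.
That is within the Category FS cargo aircraft limit of 1 kg.
Category SR and Category FS may not share an outer package.

No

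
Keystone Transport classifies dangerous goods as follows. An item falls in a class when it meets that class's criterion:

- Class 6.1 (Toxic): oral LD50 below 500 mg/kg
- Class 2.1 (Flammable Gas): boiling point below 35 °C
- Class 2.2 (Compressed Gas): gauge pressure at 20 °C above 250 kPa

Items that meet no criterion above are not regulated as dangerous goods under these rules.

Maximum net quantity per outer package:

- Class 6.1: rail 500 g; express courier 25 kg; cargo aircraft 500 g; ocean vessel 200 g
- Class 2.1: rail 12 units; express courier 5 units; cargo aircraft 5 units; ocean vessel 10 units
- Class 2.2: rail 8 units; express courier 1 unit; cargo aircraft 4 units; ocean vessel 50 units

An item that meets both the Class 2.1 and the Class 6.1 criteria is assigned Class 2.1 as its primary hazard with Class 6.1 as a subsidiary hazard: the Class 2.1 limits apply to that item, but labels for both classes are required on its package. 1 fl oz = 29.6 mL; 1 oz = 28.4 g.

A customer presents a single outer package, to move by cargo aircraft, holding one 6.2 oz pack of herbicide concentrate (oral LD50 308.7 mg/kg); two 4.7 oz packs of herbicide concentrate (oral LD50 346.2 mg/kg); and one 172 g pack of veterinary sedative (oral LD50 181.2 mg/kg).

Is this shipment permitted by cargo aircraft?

No

The herbicide concentrate has oral LD50 308.7 mg/kg, which is < 500 mg/kg, so it is Class 6.1 (Toxic).
Herbicide concentrate: oral LD50 346.2 mg/kg < 500 mg/kg → Class 6.1 (Toxic).
Oral LD50 181.2 mg/kg meets the Class 6.1 criterion (Toxic), so the veterinary sedative is Class 6.1.
Class 6.1 net quantity: (one 6.2 oz pack = 176.08 g) + (two 4.7 oz packs = 266.96 g) + 172 g = 615.04 g.
615.04 g > 500 g (cargo aircraft limit, Class 6.1) — over the limit.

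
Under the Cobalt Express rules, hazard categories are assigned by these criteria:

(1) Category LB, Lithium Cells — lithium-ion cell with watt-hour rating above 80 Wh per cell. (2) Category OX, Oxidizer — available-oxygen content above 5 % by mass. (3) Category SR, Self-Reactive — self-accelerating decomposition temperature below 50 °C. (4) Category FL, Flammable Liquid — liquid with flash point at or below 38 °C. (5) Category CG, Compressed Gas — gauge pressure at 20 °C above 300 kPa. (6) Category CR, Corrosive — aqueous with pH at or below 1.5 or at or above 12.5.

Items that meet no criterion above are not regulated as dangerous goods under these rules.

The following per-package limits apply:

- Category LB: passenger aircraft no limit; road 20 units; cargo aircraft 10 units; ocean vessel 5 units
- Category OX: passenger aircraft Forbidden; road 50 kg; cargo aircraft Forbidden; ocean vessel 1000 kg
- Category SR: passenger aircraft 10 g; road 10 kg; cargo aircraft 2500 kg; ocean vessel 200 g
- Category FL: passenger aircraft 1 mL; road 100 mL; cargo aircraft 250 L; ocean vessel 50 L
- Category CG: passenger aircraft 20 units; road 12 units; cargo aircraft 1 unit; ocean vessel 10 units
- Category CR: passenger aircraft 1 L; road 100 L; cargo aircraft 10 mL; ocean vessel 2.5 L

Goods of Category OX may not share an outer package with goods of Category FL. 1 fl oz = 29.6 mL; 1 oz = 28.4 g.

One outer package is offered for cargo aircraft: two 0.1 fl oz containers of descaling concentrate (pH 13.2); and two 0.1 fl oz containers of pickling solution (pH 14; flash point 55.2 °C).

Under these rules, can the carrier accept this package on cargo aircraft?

No

pH 13.2 meets the Category CR criterion (Corrosive), so the descaling concentrate is Category CR.
Pickling solution: pH 14 ≥ 12.5 → Category CR (Corrosive).
Category CR net quantity: (two 0.1 fl oz containers = 5.92 mL) + (two 0.1 fl oz containers = 5.92 mL) = 11.84 mL.
11.84 mL > 10 mL (cargo aircraft limit, Category CR) — over the limit.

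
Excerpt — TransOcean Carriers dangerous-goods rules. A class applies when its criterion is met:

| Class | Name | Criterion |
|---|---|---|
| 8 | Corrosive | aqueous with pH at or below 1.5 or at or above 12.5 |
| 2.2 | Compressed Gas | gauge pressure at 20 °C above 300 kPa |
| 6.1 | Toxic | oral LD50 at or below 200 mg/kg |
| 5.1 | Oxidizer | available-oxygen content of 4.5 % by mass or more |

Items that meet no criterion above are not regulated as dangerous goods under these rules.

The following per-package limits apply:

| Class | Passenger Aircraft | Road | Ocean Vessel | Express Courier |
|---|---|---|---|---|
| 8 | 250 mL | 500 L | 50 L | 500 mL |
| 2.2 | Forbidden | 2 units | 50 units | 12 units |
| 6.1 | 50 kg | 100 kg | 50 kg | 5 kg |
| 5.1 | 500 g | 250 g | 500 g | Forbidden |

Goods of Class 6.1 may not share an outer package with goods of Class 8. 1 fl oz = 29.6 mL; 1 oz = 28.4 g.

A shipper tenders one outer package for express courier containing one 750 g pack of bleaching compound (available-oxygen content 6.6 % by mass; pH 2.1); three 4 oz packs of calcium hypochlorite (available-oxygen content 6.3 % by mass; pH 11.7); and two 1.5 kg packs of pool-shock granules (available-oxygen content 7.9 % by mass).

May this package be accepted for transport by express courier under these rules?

With available-oxygen content 6.6 % by mass (≥ 4.5 % by mass), the bleaching compound falls in Class 5.1.
The calcium hypochlorite has available-oxygen content 6.3 % by mass, which is ≥ 4.5 % by mass, so it is Class 5.1 (Oxidizer).
The pool-shock granules have available-oxygen content 7.9 % by mass, which is ≥ 4.5 % by mass, so they are Class 5.1 (Oxidizer).
Class 5.1 net quantity: 750 g + (three 4 oz packs = 340.8 g) + (two 1.5 kg packs = 3 kg) = 4090.8 g.
Class 5.1 is Forbidden by express courier.

No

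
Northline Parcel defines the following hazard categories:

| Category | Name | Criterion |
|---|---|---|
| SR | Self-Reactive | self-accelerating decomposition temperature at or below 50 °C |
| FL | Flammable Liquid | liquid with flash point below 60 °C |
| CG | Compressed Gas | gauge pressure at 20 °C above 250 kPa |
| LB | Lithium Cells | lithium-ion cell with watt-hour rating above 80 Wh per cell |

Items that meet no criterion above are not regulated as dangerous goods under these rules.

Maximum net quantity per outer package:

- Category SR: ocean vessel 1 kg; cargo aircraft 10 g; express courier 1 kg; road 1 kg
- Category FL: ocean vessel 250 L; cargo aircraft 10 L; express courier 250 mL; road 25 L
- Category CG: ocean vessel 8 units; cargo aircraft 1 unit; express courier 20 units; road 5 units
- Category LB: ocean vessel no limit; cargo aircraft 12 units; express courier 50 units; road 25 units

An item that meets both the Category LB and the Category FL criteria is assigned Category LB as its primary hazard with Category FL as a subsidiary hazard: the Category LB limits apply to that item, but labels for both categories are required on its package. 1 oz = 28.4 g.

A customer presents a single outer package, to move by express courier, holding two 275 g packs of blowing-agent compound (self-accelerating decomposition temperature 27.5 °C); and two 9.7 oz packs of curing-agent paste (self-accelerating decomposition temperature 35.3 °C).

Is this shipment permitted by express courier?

No

Blowing-agent compound: self-accelerating decomposition temperature 27.5 °C ≤ 50 °C → Category SR (Self-Reactive).
Self-accelerating decomposition temperature 35.3 °C meets the Category SR criterion (Self-Reactive), so the curing-agent paste is Category SR.
Category SR net quantity: (two 275 g packs = 550 g) + (two 9.7 oz packs = 550.96 g) = 1100.96 g.
1100.96 g exceeds the express courier limit of 1 kg for Category SR.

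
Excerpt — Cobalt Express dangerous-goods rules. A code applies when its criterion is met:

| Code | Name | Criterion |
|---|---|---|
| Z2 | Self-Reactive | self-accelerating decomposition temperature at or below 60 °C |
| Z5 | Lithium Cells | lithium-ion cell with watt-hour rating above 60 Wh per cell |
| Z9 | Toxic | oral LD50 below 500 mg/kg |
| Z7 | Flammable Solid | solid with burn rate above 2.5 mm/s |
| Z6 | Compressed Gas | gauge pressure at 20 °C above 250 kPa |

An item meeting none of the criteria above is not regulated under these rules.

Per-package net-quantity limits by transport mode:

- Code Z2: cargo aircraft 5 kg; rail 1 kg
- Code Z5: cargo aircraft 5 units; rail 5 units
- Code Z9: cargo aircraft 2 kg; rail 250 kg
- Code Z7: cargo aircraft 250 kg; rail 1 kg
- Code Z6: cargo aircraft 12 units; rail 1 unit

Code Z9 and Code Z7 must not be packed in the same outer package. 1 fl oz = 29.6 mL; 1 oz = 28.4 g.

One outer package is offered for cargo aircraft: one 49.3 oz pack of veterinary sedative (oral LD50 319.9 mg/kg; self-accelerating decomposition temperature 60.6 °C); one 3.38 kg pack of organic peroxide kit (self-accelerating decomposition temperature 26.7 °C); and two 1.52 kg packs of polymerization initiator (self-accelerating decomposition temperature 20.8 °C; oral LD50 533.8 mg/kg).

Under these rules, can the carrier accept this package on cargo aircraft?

No

With oral LD50 319.9 mg/kg (< 500 mg/kg), the veterinary sedative falls in Code Z9.
The organic peroxide kit has self-accelerating decomposition temperature 26.7 °C, which is ≤ 60 °C, so it is Code Z2 (Self-Reactive).
With self-accelerating decomposition temperature 20.8 °C (≤ 60 °C), the polymerization initiator falls in Code Z2.
Code Z2 net quantity: 3.38 kg + (two 1.52 kg packs = 3.04 kg) = 6.42 kg.
That exceeds the Code Z2 cargo aircraft limit of 5 kg.
Code Z9 quantity: one 49.3 oz pack = 1400.12 g.
1400.12 g ≤ 2 kg (cargo aircraft limit, Code Z9) — within limit.
The segregation rule (Code Z9 with Code Z7) does not apply to Code Z2 with Code Z9.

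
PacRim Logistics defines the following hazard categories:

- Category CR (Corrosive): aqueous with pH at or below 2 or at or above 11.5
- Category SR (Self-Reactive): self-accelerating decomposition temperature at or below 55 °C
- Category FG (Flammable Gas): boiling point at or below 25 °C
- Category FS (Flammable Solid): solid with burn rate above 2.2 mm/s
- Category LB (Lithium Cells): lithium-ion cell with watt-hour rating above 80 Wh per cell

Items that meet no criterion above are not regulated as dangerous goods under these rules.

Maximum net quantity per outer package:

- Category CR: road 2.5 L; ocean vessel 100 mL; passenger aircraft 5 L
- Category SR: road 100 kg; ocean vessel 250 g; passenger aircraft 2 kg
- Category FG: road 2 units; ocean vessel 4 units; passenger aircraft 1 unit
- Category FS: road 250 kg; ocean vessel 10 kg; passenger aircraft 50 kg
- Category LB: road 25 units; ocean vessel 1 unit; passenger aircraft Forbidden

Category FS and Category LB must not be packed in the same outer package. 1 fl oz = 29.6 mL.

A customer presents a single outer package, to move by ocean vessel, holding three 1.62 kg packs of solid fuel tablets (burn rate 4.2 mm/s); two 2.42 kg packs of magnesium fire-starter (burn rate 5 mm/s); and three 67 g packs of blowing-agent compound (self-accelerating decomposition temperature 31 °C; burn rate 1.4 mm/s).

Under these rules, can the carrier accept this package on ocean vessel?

Solid fuel tablets: burn rate 4.2 mm/s > 2.2 mm/s → Category FS (Flammable Solid).
Magnesium fire-starter: burn rate 5 mm/s > 2.2 mm/s → Category FS (Flammable Solid).
The blowing-agent compound has self-accelerating decomposition temperature 31 °C, which is ≤ 55 °C, so it is Category SR (Self-Reactive).
Total Category FS: (three 1.62 kg packs = 4.86 kg) + (two 2.42 kg packs = 4.84 kg) = 9.7 kg.
9.7 kg is within the ocean vessel limit of 10 kg for Category FS.
Category SR quantity: three 67 g packs = 201 g.
201 g is within the ocean vessel limit of 250 g for Category SR.
The segregation rule (Category FS with Category LB) does not apply to Category FS with Category SR.
Every hazard category is within its ocean vessel limit and no segregation rule is violated.

Yes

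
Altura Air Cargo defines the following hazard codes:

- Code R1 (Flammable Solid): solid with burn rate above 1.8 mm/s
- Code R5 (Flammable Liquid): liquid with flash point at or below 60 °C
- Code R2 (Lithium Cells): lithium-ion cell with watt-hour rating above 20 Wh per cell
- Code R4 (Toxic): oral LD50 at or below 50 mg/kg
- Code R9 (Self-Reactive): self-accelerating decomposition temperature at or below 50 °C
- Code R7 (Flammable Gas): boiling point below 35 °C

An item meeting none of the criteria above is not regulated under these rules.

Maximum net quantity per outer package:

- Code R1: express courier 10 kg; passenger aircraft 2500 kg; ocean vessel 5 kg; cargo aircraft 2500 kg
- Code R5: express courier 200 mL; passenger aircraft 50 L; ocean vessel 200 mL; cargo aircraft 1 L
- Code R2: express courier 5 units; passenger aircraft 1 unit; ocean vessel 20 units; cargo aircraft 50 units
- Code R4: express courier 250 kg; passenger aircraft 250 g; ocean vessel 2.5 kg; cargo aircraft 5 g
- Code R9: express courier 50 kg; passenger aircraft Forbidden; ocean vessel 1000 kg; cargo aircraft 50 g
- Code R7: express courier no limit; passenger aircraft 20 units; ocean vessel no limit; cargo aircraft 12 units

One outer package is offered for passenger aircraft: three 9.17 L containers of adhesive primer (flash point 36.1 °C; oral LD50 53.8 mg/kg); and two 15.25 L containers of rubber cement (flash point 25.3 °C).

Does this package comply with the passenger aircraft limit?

Adhesive primer: flash point 36.1 °C ≤ 60 °C → Code R5 (Flammable Liquid).
The rubber cement has flash point 25.3 °C, which is ≤ 60 °C, so it is Code R5 (Flammable Liquid).
Code R5 net quantity: (three 9.17 L containers = 27.51 L) + (two 15.25 L containers = 30.5 L) = 58.01 L.
58.01 L > 50 L (passenger aircraft limit, Code R5) — over the limit.

No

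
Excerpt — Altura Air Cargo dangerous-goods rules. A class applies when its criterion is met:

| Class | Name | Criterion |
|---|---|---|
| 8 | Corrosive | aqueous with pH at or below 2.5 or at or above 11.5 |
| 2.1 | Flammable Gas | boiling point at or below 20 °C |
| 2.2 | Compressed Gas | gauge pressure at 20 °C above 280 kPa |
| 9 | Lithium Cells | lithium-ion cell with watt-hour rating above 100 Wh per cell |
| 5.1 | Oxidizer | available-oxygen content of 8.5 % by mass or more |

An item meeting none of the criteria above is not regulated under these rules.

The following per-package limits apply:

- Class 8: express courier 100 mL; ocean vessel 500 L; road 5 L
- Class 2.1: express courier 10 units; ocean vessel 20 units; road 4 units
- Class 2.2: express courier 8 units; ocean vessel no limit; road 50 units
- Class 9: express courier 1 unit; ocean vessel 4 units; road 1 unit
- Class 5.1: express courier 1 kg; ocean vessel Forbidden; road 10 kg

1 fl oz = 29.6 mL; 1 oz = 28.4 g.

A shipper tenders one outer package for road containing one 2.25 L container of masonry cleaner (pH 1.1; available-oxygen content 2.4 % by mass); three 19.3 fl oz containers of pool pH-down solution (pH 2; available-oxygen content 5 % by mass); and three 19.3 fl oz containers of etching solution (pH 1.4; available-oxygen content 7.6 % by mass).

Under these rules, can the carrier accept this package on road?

pH 1.1 meets the Class 8 criterion (Corrosive), so the masonry cleaner is Class 8.
pH 2 meets the Class 8 criterion (Corrosive), so the pool pH-down solution is Class 8.
pH 1.4 meets the Class 8 criterion (Corrosive), so the etching solution is Class 8.
Total Class 8: 2.25 L + (three 19.3 fl oz containers = 1713.84 mL) + (three 19.3 fl oz containers = 1713.84 mL) = 5677.68 mL.
5677.68 mL > 5 L (road limit, Class 8) — over the limit.

No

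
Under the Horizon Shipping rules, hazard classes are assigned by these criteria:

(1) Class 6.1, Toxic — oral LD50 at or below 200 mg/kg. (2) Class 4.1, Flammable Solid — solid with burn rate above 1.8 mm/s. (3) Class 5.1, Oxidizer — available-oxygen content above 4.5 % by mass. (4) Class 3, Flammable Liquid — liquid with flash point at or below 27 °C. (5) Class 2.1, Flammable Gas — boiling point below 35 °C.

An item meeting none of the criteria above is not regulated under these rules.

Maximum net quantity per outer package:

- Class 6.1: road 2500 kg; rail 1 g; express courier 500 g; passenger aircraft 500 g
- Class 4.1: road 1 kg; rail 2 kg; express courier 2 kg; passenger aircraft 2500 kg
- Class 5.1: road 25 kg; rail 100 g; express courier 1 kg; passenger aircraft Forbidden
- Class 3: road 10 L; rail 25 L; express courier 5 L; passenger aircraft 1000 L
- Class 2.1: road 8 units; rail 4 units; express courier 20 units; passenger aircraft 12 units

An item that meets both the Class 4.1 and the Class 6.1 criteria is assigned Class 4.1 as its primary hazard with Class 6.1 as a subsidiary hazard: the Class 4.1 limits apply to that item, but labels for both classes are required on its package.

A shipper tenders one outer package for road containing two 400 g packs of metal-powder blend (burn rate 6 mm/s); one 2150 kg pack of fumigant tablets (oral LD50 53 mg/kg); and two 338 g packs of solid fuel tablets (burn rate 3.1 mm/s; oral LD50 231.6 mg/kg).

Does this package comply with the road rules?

Burn rate 6 mm/s meets the Class 4.1 criterion (Flammable Solid), so the metal-powder blend is Class 4.1.
Fumigant tablets: oral LD50 53 mg/kg ≤ 200 mg/kg → Class 6.1 (Toxic).
Burn rate 3.1 mm/s meets the Class 4.1 criterion (Flammable Solid), so the solid fuel tablets are Class 4.1.
Total Class 4.1: (two 400 g packs = 800 g) + (two 338 g packs = 676 g) = 1.476 kg.
1.476 kg exceeds the road limit of 1 kg for Class 4.1.
Class 6.1 quantity: 2150 kg.
2150 kg ≤ 2500 kg (road limit, Class 6.1) — within limit.

No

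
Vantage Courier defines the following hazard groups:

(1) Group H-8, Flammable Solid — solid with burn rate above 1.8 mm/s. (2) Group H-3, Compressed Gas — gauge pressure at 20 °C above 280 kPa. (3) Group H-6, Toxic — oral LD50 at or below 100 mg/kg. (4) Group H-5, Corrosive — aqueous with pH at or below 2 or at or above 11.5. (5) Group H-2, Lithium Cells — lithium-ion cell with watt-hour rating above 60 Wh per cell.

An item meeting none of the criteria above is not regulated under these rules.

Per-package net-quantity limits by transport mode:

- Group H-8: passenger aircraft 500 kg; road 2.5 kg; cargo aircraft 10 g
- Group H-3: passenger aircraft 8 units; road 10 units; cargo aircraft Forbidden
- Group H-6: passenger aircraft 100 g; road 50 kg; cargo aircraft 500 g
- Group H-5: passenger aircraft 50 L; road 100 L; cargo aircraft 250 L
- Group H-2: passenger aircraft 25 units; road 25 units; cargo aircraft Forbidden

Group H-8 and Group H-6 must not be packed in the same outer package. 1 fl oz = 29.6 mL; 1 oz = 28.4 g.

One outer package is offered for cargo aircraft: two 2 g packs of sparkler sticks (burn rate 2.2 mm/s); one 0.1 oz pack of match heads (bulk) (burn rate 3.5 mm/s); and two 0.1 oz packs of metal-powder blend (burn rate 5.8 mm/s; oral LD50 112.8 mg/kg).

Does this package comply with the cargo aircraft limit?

Burn rate 2.2 mm/s meets the Group H-8 criterion (Flammable Solid), so the sparkler sticks are Group H-8.
Match heads (bulk): burn rate 3.5 mm/s > 1.8 mm/s → Group H-8 (Flammable Solid).
Burn rate 5.8 mm/s meets the Group H-8 criterion (Flammable Solid), so the metal-powder blend is Group H-8.
Group H-8 net quantity: (two 2 g packs = 4 g) + (one 0.1 oz pack = 2.84 g) + (two 0.1 oz packs = 5.68 g) = 12.52 g.
That exceeds the Group H-8 cargo aircraft limit of 10 g.

No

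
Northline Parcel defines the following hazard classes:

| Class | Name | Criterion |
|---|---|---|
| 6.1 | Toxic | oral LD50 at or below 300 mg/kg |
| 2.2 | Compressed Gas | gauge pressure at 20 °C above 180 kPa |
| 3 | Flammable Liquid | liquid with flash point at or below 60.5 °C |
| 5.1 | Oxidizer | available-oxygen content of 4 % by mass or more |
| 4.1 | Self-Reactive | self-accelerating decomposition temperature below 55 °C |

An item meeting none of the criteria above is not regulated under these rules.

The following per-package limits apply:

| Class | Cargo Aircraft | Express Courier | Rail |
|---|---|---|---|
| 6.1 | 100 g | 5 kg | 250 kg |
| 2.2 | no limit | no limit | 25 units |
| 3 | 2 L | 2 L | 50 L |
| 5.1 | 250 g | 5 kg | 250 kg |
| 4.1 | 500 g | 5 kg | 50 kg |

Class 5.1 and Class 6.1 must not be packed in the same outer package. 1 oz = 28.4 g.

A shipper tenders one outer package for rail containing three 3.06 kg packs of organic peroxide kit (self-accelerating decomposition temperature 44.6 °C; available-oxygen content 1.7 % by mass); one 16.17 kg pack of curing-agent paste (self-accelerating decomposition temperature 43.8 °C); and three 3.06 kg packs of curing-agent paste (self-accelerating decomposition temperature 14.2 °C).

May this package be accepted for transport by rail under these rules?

With self-accelerating decomposition temperature 44.6 °C (< 55 °C), the organic peroxide kit falls in Class 4.1.
Self-accelerating decomposition temperature 43.8 °C meets the Class 4.1 criterion (Self-Reactive), so the curing-agent paste is Class 4.1.
The curing-agent paste has self-accelerating decomposition temperature 14.2 °C, which is < 55 °C, so it is Class 4.1 (Self-Reactive).
Total Class 4.1: (three 3.06 kg packs = 9.18 kg) + 16.17 kg + (three 3.06 kg packs = 9.18 kg) = 34.53 kg.
34.53 kg ≤ 50 kg (rail limit, Class 4.1) — within limit.

Yes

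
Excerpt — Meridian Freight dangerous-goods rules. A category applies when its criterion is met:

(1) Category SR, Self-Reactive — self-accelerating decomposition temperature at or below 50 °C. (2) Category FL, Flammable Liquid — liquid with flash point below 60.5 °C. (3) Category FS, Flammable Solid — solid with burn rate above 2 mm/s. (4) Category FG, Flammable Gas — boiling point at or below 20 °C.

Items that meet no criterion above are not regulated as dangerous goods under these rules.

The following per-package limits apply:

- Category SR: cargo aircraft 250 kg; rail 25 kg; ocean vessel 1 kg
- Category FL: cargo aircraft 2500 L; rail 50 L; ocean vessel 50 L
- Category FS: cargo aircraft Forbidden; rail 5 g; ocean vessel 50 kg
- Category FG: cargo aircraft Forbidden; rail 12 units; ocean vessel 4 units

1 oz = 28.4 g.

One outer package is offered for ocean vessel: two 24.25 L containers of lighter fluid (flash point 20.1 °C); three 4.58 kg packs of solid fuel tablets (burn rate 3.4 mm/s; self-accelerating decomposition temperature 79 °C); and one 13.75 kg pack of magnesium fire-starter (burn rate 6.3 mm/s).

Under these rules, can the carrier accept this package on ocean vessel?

Yes

The lighter fluid has flash point 20.1 °C, which is < 60.5 °C, so it is Category FL (Flammable Liquid).
With burn rate 3.4 mm/s (> 2 mm/s), the solid fuel tablets fall in Category FS.
The magnesium fire-starter has burn rate 6.3 mm/s, which is > 2 mm/s, so it is Category FS (Flammable Solid).
Total Category FS: (three 4.58 kg packs = 13.74 kg) + 13.75 kg = 27.49 kg.
27.49 kg ≤ 50 kg (ocean vessel limit, Category FS) — within limit.
Category FL quantity: two 24.25 L containers = 48.5 L.
That is within the Category FL ocean vessel limit of 50 L.
Every hazard category is within its ocean vessel limit and no segregation rule is violated.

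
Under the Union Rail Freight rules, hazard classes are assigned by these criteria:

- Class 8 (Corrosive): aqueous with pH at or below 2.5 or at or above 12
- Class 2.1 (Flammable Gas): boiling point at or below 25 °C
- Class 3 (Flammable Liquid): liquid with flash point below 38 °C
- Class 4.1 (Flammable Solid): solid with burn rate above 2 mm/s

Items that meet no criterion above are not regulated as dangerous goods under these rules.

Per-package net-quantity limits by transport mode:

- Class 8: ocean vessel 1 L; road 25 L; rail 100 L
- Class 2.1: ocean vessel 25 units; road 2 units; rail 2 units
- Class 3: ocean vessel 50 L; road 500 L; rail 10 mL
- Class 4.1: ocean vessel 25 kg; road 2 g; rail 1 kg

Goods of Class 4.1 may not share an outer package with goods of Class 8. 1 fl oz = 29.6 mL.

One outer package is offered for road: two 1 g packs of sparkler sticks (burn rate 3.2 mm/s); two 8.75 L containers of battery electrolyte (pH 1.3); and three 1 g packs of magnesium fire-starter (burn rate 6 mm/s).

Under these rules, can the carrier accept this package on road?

No

With burn rate 3.2 mm/s (> 2 mm/s), the sparkler sticks fall in Class 4.1.
Battery electrolyte: pH 1.3 ≤ 2.5 → Class 8 (Corrosive).
The magnesium fire-starter has burn rate 6 mm/s, which is > 2 mm/s, so it is Class 4.1 (Flammable Solid).
Class 4.1 net quantity: (two 1 g packs = 2 g) + (three 1 g packs = 3 g) = 5 g.
That exceeds the Class 4.1 road limit of 2 g.
Class 8 quantity: two 8.75 L containers = 17.5 L.
That is within the Class 8 road limit of 25 L.
Class 4.1 and Class 8 may not share an outer package.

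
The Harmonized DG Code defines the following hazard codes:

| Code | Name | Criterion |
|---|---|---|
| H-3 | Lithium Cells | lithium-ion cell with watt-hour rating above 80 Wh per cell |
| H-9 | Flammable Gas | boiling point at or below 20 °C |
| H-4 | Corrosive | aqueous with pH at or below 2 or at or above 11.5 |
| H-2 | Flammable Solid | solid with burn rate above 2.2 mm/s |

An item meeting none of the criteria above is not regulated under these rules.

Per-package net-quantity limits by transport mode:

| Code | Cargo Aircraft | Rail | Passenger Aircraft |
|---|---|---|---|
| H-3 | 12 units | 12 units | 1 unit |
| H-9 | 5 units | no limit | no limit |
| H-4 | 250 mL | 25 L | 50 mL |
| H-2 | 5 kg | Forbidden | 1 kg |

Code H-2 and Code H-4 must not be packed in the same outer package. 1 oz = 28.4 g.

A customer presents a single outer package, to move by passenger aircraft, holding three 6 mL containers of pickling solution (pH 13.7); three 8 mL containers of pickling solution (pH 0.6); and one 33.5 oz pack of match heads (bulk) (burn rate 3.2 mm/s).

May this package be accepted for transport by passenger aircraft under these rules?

The pickling solution has pH 13.7, which is ≥ 11.5, so it is Code H-4 (Corrosive).
pH 0.6 meets the Code H-4 criterion (Corrosive), so the pickling solution is Code H-4.
Match heads (bulk): burn rate 3.2 mm/s > 2.2 mm/s → Code H-2 (Flammable Solid).
Code H-2 quantity: one 33.5 oz pack = 951.4 g.
951.4 g ≤ 1 kg (passenger aircraft limit, Code H-2) — within limit.
Total Code H-4: (three 6 mL containers = 18 mL) + (three 8 mL containers = 24 mL) = 42 mL.
42 mL is within the passenger aircraft limit of 50 mL for Code H-4.
Code H-2 and Code H-4 may not share an outer package.

No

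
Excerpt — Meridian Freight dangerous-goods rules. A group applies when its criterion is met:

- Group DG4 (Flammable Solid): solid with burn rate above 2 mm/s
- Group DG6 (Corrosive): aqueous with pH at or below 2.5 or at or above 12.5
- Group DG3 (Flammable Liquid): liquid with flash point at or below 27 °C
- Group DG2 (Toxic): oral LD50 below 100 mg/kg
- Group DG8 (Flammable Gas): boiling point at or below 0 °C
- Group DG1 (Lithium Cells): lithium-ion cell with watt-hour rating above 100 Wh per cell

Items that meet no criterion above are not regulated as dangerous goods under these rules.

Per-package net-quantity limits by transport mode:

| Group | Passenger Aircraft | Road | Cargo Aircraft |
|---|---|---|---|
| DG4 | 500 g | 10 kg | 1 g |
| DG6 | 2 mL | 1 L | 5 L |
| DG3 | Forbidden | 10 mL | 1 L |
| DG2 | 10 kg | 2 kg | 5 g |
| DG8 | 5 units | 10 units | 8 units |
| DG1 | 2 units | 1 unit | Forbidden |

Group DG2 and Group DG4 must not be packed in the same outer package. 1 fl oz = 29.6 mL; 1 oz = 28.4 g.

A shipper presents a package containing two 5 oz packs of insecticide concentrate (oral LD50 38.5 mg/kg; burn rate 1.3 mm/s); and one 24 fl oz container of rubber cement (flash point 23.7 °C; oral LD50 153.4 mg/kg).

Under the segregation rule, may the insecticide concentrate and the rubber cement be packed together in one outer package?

Yes

The insecticide concentrate has oral LD50 38.5 mg/kg, which is < 100 mg/kg, so it is Group DG2 (Toxic).
With flash point 23.7 °C (≤ 27 °C), the rubber cement falls in Group DG3.
No segregation rule bars Group DG2 with Group DG3.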